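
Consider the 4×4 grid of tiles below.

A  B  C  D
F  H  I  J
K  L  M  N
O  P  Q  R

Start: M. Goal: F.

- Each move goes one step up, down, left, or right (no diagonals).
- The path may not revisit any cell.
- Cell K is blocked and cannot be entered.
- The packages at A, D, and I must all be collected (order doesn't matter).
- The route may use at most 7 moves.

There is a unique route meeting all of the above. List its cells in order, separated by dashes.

M - I - J - D - C - B - A - F

The budget equals the shortest possible length, so every move has to be on a shortest route through the required cells.
Route from M: up to I, right to J, up to D, 3× left (reaching A), down to F — 7 moves in all.
Check: all required cells visited; 7 ≤ 7 moves.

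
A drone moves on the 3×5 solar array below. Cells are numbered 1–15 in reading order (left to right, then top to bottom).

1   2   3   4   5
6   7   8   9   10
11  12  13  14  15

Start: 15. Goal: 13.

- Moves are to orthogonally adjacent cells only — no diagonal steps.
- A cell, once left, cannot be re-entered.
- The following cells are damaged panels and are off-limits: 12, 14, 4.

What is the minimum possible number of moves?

4

The Manhattan distance from 15 to 13 is |3−3| + |5−3| = 2, so at least 2 moves are needed.
That bound ignores the blocked cells. Measuring each leg by the fewest moves that actually steer around them (15→13: 4) raises the lower bound to 4.
A route of 4 moves exists: 15 → 10 → 9 → 8 → 13.
Since 4 matches that lower bound, it is optimal.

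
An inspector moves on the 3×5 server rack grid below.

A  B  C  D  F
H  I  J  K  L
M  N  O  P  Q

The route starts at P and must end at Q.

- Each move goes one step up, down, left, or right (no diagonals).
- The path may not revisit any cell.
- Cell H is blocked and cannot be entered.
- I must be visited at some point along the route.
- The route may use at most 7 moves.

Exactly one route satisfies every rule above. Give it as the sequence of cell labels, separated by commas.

The 7-move cap with required stops at I leaves no slack for detours.
Route from P: left 2 to N, up 1 to I, right 3 to L, down 1 to Q — 7 moves in all.
Check: all required cells visited; 7 ≤ 7 moves.

P, O, N, I, J, K, L, Q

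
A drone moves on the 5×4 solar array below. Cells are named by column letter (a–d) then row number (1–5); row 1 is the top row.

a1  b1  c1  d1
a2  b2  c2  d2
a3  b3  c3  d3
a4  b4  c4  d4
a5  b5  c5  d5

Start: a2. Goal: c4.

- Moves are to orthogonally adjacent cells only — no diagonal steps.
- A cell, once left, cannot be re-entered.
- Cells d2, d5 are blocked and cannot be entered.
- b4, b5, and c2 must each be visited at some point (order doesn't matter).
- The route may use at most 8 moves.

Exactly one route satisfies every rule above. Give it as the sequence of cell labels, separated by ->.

a2 -> b2 -> c2 -> c3 -> b3 -> b4 -> b5 -> c5 -> c4

Any route must reach b4, b5, and c2 and still end at c4 within 8 moves, so the order of the required stops is forced.
Route from a2: 2× right (reaching c2), down to c3, left to b3, 2× down (reaching b5), right to c5, up to c4 — 8 moves in all.
Check: all required cells visited; 8 ≤ 8 moves.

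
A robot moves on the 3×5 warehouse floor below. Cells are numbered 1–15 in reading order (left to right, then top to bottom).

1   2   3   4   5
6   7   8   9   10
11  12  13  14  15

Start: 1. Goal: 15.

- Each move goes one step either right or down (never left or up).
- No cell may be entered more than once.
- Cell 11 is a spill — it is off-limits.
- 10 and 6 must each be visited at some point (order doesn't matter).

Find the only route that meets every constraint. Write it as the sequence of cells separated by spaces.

Moves only go right or down, so the column and row indices never decrease.
Route from 1: down to 6, 4× right (reaching 10), down to 15 — 6 moves in all.
Check: all required cells visited.

1 6 7 8 9 10 15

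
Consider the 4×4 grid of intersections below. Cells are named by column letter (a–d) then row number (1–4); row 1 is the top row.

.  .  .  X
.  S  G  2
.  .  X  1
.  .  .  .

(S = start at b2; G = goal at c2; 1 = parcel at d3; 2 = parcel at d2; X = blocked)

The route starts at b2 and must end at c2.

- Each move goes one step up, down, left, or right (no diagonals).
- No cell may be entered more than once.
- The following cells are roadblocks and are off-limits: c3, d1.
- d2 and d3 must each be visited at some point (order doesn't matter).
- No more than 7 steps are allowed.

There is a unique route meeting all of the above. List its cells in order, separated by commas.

The 7-move cap with required stops at d2, d3 leaves no slack for detours.
Route from b2: down 2 to b4, right 2 to d4, up 2 to d2, left 1 to c2 — 7 moves in all.
Check: all required cells visited; 7 ≤ 7 moves.

b2, b3, b4, c4, d4, d3, d2, c2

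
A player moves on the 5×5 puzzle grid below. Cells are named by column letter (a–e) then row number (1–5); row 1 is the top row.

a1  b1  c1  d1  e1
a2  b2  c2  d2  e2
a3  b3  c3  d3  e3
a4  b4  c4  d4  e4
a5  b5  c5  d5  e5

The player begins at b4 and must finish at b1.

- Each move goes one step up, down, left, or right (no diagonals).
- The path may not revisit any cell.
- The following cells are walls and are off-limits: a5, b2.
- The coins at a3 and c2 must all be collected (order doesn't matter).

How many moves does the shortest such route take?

Any route passes through a3 and c2 in some order between b4 and b1. Summing Manhattan distances along each leg and taking the cheapest ordering (b4 → a3 → c2 → b1) gives a lower bound of 2 + 3 + 2 = 7 moves.
A route of 7 moves achieves this: b4 → a4 → a3 → b3 → c3 → c2 → c1 → b1.
Since 7 matches the lower bound, it is optimal.

7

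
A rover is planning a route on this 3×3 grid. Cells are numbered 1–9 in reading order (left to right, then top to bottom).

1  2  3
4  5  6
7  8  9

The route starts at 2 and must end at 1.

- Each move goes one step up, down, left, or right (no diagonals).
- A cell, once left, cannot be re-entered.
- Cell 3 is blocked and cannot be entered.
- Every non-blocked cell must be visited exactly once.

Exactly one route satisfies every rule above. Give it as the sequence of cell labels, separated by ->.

2 -> 5 -> 6 -> 9 -> 8 -> 7 -> 4 -> 1

Need to visit all 8 open cells exactly once, starting at 2 and ending at 1.
Cell 9 has only two open neighbours (6 and 8), so the path must pass straight through it: one of those is the cell it's entered from and the other is where it exits.
Route from 2: down to 5, right to 6, down to 9, 2× left (reaching 7), 2× up (reaching 1) — 7 moves in all.
Check: all 8 open cells covered.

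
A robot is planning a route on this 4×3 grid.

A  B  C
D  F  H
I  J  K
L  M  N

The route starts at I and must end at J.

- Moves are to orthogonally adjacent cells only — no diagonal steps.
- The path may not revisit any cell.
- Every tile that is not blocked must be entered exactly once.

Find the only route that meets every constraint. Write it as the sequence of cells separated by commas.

I, L, M, N, K, H, C, B, A, D, F, J

Need to visit all 12 open cells exactly once, starting at I and ending at J.
Cell A has only two open neighbours (D and B), so the path must pass straight through it: one of those is the cell it's entered from and the other is where it exits.
Route from I: down 1 to L, right 2 to N, up 3 to C, left 2 to A, down 1 to D, right 1 to F, down 1 to J — 11 moves in all.
Check: all 12 open cells covered.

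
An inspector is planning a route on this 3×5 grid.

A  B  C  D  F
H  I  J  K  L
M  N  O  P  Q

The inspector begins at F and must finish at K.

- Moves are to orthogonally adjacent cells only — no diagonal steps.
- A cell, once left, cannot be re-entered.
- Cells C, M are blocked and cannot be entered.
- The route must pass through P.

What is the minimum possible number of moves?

Any route passes through P somewhere between F and K. Summing Manhattan distances along the two legs (F → P → K) gives a lower bound of 3 + 1 = 4 moves.
A route of 4 moves achieves this: F → L → Q → P → K.
Since 4 matches the lower bound, it is optimal.

4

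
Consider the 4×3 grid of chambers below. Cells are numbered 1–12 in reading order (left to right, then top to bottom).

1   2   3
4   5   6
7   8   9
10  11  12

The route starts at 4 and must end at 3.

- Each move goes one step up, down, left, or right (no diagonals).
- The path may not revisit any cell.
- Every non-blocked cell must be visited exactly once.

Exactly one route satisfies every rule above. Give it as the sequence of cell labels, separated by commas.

4, 1, 2, 5, 8, 7, 10, 11, 12, 9, 6, 3

Need to visit all 12 open cells exactly once, starting at 4 and ending at 3.
Cell 12 has only two open neighbours (9 and 11), so the path must pass straight through it: one of those is the cell it's entered from and the other is where it exits.
Route from 4: up to 1, right to 2, 2× down (reaching 8), left to 7, down to 10, 2× right (reaching 12), 3× up (reaching 3) — 11 moves in all.
Check: all 12 open cells covered.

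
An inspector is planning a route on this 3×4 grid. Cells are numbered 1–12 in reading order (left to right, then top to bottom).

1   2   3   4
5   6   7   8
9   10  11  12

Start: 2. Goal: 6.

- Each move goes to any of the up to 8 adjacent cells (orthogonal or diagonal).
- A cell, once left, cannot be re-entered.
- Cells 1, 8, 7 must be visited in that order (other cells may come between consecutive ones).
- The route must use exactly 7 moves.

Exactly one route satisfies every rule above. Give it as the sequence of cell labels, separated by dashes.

The waypoints must appear in the order 1, 8, 7, with no cell reused.
Route from 2: left 1 to 1, down 1 to 5, down-right 1 to 10, right 1 to 11, up-right 1 to 8, left 2 to 6 — 7 moves in all.
Check: order respected (1 at step 1, 8 at step 5, 7 at step 6); 7 moves as required.

2 - 1 - 5 - 10 - 11 - 8 - 7 - 6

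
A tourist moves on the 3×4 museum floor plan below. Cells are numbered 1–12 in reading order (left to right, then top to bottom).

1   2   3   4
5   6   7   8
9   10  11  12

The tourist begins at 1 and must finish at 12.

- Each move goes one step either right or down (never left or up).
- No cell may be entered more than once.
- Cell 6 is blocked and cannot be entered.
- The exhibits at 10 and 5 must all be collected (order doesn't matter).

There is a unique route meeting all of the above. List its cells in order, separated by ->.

Moves only go right or down, so the column and row indices never decrease.
Route from 1: down 2 to 9, right 3 to 12 — 5 moves in all.
Check: all required cells visited.

1 -> 5 -> 9 -> 10 -> 11 -> 12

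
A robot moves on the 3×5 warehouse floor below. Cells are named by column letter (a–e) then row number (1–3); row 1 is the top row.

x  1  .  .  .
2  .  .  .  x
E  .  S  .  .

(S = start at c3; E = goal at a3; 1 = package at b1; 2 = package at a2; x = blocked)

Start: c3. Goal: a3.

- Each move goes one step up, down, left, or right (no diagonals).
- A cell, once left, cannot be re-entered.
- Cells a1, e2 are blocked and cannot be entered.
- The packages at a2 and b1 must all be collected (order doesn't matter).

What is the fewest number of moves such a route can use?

6

Any route passes through a2 and b1 in some order between c3 and a3. Summing Manhattan distances along each leg and taking the cheapest ordering (c3 → b1 → a2 → a3) gives a lower bound of 3 + 2 + 1 = 6 moves.
A route of 6 moves achieves this: c3 → c2 → c1 → b1 → b2 → a2 → a3.
Since 6 matches the lower bound, it is optimal.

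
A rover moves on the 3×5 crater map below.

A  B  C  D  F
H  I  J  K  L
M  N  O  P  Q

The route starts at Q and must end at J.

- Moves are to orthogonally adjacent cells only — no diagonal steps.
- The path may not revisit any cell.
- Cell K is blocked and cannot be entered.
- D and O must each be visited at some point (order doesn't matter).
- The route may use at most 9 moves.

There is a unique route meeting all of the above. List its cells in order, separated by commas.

Q, L, F, D, C, B, I, N, O, J

The 9-move cap with required stops at D, O leaves no slack for detours.
Route from Q: 2× up (reaching F), 3× left (reaching B), 2× down (reaching N), right to O, up to J — 9 moves in all.
Check: all required cells visited; 9 ≤ 9 moves.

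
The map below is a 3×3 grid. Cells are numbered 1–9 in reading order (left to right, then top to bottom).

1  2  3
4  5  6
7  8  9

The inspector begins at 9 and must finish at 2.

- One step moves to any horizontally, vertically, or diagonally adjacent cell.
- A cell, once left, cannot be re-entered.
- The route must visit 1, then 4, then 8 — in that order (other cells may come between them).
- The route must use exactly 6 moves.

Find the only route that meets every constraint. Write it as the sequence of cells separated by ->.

The waypoints must appear in the order 1, 4, 8, with no cell reused.
Route from 9: up-left 2 to 1, down 1 to 4, down-right 1 to 8, up-right 1 to 6, up-left 1 to 2 — 6 moves in all.
Check: order respected (1 at step 2, 4 at step 3, 8 at step 4); 6 moves as required.

9 -> 5 -> 1 -> 4 -> 8 -> 6 -> 2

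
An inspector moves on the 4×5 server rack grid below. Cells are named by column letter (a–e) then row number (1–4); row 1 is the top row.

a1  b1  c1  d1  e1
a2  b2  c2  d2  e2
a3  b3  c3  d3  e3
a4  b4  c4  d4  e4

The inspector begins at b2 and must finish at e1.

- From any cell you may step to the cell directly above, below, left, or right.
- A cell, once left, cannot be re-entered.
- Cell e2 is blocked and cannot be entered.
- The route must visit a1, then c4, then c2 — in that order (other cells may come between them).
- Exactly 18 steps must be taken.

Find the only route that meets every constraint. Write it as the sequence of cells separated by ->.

The waypoints must appear in the order a1, c4, c2, with no cell reused.
Route from b2: up to b1, left to a1, 3× down (reaching a4), right to b4, up to b3, right to c3, down to c4, 2× right (reaching e4), up to e3, left to d3, up to d2, left to c2, up to c1, 2× right (reaching e1) — 18 moves in all.
Check: order respected (a1 at step 2, c4 at step 9, c2 at step 15); 18 moves as required.

b2 -> b1 -> a1 -> a2 -> a3 -> a4 -> b4 -> b3 -> c3 -> c4 -> d4 -> e4 -> e3 -> d3 -> d2 -> c2 -> c1 -> d1 -> e1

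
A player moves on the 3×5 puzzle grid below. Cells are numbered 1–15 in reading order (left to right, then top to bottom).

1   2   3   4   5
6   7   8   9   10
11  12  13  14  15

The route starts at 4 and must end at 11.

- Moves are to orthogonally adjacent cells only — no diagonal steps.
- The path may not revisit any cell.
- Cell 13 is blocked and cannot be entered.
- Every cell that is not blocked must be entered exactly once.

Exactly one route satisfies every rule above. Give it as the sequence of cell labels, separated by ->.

4 -> 5 -> 10 -> 15 -> 14 -> 9 -> 8 -> 3 -> 2 -> 1 -> 6 -> 7 -> 12 -> 11

Need to visit all 14 open cells exactly once, starting at 4 and ending at 11.
Route from 4: right 1 to 5, down 2 to 15, left 1 to 14, up 1 to 9, left 1 to 8, up 1 to 3, left 2 to 1, down 1 to 6, right 1 to 7, down 1 to 12, left 1 to 11 — 13 moves in all.
Check: all 14 open cells covered.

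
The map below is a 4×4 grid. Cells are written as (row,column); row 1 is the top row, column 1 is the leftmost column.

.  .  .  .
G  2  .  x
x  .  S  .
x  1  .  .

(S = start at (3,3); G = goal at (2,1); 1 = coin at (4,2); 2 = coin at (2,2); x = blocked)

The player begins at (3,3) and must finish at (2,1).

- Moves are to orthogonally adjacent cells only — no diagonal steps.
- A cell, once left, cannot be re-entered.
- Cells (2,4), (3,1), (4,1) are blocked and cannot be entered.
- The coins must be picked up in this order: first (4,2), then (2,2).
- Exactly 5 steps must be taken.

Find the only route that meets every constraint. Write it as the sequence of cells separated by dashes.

(3,3) - (4,3) - (4,2) - (3,2) - (2,2) - (2,1)

The waypoints must appear in the order (4,2), (2,2), with no cell reused.
Route from (3,3): down to (4,3), left to (4,2), 2× up (reaching (2,2)), left to (2,1) — 5 moves in all.
Check: order respected (1 at step 2, 2 at step 4); 5 moves as required.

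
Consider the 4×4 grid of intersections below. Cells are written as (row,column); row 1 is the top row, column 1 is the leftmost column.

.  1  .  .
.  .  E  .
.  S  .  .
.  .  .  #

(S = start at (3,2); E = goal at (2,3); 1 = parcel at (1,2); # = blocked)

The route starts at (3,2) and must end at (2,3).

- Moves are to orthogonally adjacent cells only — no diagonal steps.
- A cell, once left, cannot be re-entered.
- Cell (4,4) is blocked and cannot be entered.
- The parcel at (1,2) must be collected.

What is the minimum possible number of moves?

4

Any route passes through (1,2) somewhere between (3,2) and (2,3). Summing Manhattan distances along the two legs ((3,2) → (1,2) → (2,3)) gives a lower bound of 2 + 2 = 4 moves.
A route of 4 moves achieves this: (3,2) → (2,2) → (1,2) → (1,3) → (2,3).
Since 4 matches the lower bound, it is optimal.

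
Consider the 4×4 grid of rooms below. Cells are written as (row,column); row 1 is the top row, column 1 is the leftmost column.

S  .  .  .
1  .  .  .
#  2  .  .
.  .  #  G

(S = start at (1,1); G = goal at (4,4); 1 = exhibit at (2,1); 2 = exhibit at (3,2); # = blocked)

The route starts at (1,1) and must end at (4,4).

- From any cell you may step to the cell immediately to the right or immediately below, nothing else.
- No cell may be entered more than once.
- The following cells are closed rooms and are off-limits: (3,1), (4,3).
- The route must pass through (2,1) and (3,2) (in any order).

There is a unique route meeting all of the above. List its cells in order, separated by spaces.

Moves only go right or down, so the column and row indices never decrease.
Route from (1,1): down 1 to (2,1), right 1 to (2,2), down 1 to (3,2), right 2 to (3,4), down 1 to (4,4) — 6 moves in all.
Check: all required cells visited.

(1,1) (2,1) (2,2) (3,2) (3,3) (3,4) (4,4)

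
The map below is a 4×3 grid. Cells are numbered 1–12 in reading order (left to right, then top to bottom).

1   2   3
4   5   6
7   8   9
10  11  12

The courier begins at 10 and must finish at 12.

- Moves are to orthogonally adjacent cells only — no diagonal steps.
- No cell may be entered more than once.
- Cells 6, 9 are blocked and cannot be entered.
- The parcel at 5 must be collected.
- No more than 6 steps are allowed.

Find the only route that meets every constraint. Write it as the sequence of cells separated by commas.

10, 7, 4, 5, 8, 11, 12

Any route must reach 5 and still end at 12 within 6 moves, so the order of the required stops is forced.
Route from 10: up 2 to 4, right 1 to 5, down 2 to 11, right 1 to 12 — 6 moves in all.
Check: all required cells visited; 6 ≤ 6 moves.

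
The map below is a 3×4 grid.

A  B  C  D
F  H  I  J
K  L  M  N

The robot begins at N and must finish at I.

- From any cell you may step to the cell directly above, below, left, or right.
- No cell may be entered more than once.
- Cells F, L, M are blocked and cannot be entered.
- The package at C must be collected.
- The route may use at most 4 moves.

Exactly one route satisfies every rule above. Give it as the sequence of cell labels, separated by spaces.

The budget equals the shortest possible length, so every move has to be on a shortest route through the required cells.
Route from N: up 2 to D, left 1 to C, down 1 to I — 4 moves in all.
Check: all required cells visited; 4 ≤ 4 moves.

N J D C I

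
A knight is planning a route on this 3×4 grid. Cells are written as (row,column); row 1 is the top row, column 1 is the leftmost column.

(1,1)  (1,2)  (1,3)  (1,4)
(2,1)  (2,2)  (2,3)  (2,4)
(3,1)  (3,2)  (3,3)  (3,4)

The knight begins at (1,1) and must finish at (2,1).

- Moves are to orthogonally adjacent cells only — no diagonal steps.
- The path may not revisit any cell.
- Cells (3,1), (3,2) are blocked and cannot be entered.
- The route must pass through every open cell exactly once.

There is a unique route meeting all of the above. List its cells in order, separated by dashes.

(1,1) - (1,2) - (1,3) - (1,4) - (2,4) - (3,4) - (3,3) - (2,3) - (2,2) - (2,1)

Need to visit all 10 open cells exactly once, starting at (1,1) and ending at (2,1).
Route from (1,1): 3× right (reaching (1,4)), 2× down (reaching (3,4)), left to (3,3), up to (2,3), 2× left (reaching (2,1)) — 9 moves in all.
Check: all 10 open cells covered.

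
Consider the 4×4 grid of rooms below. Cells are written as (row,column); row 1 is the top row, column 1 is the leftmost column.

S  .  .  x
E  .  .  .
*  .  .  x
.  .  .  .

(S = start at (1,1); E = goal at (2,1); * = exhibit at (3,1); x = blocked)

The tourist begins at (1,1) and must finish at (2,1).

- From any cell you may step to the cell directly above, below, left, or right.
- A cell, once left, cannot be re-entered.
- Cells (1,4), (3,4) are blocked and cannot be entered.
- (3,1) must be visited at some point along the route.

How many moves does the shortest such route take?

5

Any route passes through (3,1) somewhere between (1,1) and (2,1). Summing Manhattan distances along the two legs ((1,1) → (3,1) → (2,1)) gives a lower bound of 2 + 1 = 3 moves.
The shortest route satisfying every rule uses 5 moves: (1,1) → (1,2) → (2,2) → (3,2) → (3,1) → (2,1).
The no-revisit rule (legs can't share cells) pushes the minimum above the 3-move bound; an exhaustive check rules out every length from 3 to 4, leaving 5 as the minimum.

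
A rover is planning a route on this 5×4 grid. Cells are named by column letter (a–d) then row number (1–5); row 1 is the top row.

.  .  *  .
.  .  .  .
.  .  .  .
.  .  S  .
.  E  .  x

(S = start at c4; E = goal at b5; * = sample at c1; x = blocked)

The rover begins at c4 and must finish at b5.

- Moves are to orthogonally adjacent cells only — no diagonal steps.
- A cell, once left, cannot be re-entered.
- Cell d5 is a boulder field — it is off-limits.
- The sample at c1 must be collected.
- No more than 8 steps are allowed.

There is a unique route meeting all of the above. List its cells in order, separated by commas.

c4, c3, c2, c1, b1, b2, b3, b4, b5

The budget equals the shortest possible length, so every move has to be on a shortest route through the required cells.
Route from c4: 3× up (reaching c1), left to b1, 4× down (reaching b5) — 8 moves in all.
Check: all required cells visited; 8 ≤ 8 moves.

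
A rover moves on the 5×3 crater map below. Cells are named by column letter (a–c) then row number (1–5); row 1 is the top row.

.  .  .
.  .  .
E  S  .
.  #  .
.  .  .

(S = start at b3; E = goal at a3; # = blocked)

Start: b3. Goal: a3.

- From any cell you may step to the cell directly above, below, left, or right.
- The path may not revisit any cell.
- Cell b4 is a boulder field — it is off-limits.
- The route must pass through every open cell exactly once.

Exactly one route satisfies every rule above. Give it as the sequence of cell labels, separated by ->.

Need to visit all 14 open cells exactly once, starting at b3 and ending at a3.
Cell c5 has only two open neighbours (c4 and b5), so the path must pass straight through it: one of those is the cell it's entered from and the other is where it exits.
Route from b3: up to b2, left to a2, up to a1, 2× right (reaching c1), 4× down (reaching c5), 2× left (reaching a5), 2× up (reaching a3) — 13 moves in all.
Check: all 14 open cells covered.

b3 -> b2 -> a2 -> a1 -> b1 -> c1 -> c2 -> c3 -> c4 -> c5 -> b5 -> a5 -> a4 -> a3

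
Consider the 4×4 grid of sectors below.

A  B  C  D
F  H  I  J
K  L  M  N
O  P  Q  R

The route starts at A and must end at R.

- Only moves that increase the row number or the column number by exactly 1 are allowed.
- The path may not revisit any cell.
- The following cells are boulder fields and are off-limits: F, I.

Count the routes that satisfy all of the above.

4

A right/down-only route from A to R makes exactly 3 down-moves and 3 right-moves in some order.
With no other constraints that would be C(6,3) = 20 routes.
Subtract routes through each blocked cell (inclusion–exclusion for overlaps): − through F: 10 − through I: 9 + through F&I: 3 → 4.
That gives 4 routes.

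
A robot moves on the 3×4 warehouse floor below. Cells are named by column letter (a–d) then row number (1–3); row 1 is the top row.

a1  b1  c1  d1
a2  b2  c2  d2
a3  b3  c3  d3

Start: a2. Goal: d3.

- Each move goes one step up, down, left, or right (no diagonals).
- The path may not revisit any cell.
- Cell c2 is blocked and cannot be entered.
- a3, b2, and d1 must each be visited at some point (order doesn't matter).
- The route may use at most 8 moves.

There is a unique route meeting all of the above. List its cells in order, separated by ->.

The budget equals the shortest possible length, so every move has to be on a shortest route through the required cells.
Route from a2: down 1 to a3, right 1 to b3, up 2 to b1, right 2 to d1, down 2 to d3 — 8 moves in all.
Check: all required cells visited; 8 ≤ 8 moves.

a2 -> a3 -> b3 -> b2 -> b1 -> c1 -> d1 -> d2 -> d3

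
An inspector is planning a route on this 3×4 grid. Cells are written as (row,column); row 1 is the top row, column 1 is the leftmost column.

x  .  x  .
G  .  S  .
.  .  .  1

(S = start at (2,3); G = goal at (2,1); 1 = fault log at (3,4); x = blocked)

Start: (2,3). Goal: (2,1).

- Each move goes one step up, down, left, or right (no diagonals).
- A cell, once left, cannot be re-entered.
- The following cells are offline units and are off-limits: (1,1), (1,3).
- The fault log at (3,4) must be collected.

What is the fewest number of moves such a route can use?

6

Any route passes through (3,4) somewhere between (2,3) and (2,1). Summing Manhattan distances along the two legs ((2,3) → (3,4) → (2,1)) gives a lower bound of 2 + 4 = 6 moves.
A route of 6 moves achieves this: (2,3) → (2,4) → (3,4) → (3,3) → (3,2) → (2,2) → (2,1).
Since 6 matches the lower bound, it is optimal.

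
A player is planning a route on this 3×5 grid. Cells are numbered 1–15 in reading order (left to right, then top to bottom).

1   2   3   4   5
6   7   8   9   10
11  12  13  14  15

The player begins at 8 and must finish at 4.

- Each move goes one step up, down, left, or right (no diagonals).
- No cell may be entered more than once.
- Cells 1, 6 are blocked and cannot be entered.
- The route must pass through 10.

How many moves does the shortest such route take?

Any route passes through 10 somewhere between 8 and 4. Summing Manhattan distances along the two legs (8 → 10 → 4) gives a lower bound of 2 + 2 = 4 moves.
A route of 4 moves achieves this: 8 → 9 → 10 → 5 → 4.
Since 4 matches the lower bound, it is optimal.

4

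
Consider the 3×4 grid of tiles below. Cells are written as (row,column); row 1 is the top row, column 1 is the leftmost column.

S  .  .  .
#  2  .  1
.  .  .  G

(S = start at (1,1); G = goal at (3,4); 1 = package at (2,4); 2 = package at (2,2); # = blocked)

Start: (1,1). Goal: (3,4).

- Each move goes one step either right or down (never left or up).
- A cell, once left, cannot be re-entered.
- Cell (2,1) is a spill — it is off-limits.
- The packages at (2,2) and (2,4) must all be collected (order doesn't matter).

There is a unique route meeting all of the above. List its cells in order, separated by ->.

Moves only go right or down, so the column and row indices never decrease.
Route from (1,1): right to (1,2), down to (2,2), 2× right (reaching (2,4)), down to (3,4) — 5 moves in all.
Check: all required cells visited.

(1,1) -> (1,2) -> (2,2) -> (2,3) -> (2,4) -> (3,4)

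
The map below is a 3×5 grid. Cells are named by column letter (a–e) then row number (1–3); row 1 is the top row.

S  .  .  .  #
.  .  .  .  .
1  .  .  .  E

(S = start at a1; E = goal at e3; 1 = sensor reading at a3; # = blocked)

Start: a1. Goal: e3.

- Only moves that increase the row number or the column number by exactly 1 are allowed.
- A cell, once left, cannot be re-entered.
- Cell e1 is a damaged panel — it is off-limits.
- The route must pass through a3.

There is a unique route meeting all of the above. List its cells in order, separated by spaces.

Moves only go right or down, so the column and row indices never decrease.
Route from a1: 2× down (reaching a3), 4× right (reaching e3) — 6 moves in all.
Check: all required cells visited.

a1 a2 a3 b3 c3 d3 e3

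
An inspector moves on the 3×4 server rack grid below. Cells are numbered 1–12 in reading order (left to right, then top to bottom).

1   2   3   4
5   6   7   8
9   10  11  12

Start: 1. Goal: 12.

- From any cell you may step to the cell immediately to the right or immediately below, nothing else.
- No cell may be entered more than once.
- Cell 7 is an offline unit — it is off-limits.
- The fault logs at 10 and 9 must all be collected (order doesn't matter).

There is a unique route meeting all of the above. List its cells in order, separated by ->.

1 -> 5 -> 9 -> 10 -> 11 -> 12

Moves only go right or down, so the column and row indices never decrease.
Route from 1: down 2 to 9, right 3 to 12 — 5 moves in all.
Check: all required cells visited.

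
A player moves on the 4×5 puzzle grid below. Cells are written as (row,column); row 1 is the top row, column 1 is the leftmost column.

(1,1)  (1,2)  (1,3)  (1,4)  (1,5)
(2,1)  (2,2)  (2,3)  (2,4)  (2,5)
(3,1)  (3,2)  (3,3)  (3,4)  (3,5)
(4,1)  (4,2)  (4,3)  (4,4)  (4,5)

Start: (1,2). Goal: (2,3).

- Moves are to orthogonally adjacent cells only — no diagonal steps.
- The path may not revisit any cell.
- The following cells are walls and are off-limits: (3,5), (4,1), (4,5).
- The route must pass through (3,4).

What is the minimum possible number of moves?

Any route passes through (3,4) somewhere between (1,2) and (2,3). Summing Manhattan distances along the two legs ((1,2) → (3,4) → (2,3)) gives a lower bound of 4 + 2 = 6 moves.
A route of 6 moves achieves this: (1,2) → (2,2) → (3,2) → (3,3) → (3,4) → (2,4) → (2,3).
Since 6 matches the lower bound, it is optimal.

6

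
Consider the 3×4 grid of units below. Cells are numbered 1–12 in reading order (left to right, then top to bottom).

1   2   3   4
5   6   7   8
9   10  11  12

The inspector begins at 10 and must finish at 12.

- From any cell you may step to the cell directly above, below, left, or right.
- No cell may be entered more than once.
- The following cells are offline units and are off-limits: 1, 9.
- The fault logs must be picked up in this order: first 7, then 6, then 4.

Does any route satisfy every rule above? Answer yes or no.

One route that works: 10 → 11 → 7 → 6 → 2 → 3 → 4 → 8 → 12.

yes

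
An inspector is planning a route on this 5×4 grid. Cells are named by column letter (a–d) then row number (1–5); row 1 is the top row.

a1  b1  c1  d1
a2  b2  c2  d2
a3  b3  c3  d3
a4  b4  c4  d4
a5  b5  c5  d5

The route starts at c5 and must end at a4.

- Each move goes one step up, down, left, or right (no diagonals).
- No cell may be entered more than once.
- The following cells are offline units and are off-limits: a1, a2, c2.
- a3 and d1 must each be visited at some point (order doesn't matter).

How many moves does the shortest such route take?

Any route passes through a3 and d1 in some order between c5 and a4. Summing Manhattan distances along each leg and taking the cheapest ordering (c5 → d1 → a3 → a4) gives a lower bound of 5 + 5 + 1 = 11 moves.
A route of 11 moves achieves this: c5 → c4 → c3 → d3 → d2 → d1 → c1 → b1 → b2 → b3 → a3 → a4.
Since 11 matches the lower bound, it is optimal.

11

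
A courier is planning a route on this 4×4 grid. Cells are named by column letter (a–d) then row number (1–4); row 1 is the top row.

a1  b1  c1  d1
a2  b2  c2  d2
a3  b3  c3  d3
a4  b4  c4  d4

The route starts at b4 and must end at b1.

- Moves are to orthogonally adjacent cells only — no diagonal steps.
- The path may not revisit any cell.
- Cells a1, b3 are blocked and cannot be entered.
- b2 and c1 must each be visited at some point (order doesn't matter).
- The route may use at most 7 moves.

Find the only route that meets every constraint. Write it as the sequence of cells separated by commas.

The budget equals the shortest possible length, so every move has to be on a shortest route through the required cells.
Route from b4: left 1 to a4, up 2 to a2, right 2 to c2, up 1 to c1, left 1 to b1 — 7 moves in all.
Check: all required cells visited; 7 ≤ 7 moves.

b4, a4, a3, a2, b2, c2, c1, b1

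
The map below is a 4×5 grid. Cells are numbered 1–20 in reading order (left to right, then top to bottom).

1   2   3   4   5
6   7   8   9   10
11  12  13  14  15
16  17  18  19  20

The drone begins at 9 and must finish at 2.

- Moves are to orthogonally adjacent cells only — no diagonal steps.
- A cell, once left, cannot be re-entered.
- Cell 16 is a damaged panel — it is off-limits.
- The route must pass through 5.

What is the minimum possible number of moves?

Any route passes through 5 somewhere between 9 and 2. Summing Manhattan distances along the two legs (9 → 5 → 2) gives a lower bound of 2 + 3 = 5 moves.
A route of 5 moves achieves this: 9 → 10 → 5 → 4 → 3 → 2.
Since 5 matches the lower bound, it is optimal.

5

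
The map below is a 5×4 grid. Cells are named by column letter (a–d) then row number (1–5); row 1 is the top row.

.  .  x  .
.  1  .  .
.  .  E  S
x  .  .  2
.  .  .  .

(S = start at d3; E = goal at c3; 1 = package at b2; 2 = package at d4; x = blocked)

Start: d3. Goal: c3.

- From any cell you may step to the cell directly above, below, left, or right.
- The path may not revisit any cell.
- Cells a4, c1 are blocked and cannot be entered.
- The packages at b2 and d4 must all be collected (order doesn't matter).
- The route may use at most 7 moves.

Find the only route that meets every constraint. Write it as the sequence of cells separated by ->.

The 7-move cap with required stops at b2, d4 leaves no slack for detours.
Route from d3: down to d4, 2× left (reaching b4), 2× up (reaching b2), right to c2, down to c3 — 7 moves in all.
Check: all required cells visited; 7 ≤ 7 moves.

d3 -> d4 -> c4 -> b4 -> b3 -> b2 -> c2 -> c3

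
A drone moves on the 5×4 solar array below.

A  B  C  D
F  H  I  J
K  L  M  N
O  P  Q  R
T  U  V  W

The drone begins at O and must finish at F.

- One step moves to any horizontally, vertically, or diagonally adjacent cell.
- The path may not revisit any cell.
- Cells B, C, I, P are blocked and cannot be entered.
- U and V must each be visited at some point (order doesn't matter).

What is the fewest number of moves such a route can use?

5

Any route passes through U and V in some order between O and F. Summing Chebyshev distances along each leg and taking the cheapest ordering (O → U → V → F) gives a lower bound of 1 + 1 + 3 = 5 moves.
A route of 5 moves achieves this: O → U → V → Q → L → F.
Since 5 matches the lower bound, it is optimal.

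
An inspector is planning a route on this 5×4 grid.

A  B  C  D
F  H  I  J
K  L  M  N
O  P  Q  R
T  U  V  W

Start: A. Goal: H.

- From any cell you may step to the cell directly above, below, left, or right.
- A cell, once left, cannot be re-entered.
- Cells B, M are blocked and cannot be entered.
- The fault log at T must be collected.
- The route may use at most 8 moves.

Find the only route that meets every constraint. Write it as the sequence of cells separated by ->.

A -> F -> K -> O -> T -> U -> P -> L -> H

Any route must reach T and still end at H within 8 moves, so the order of the required stops is forced.
Route from A: down 4 to T, right 1 to U, up 3 to H — 8 moves in all.
Check: all required cells visited; 8 ≤ 8 moves.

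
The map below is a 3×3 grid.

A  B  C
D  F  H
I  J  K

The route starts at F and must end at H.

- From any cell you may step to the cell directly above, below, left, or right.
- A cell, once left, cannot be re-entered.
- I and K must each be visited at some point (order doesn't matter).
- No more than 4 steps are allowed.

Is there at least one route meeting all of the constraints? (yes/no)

no

Even ignoring the no-revisit rule, getting from F to H, taking the cheapest ordering F → I → K → H needs at least 2 + 2 + 1 = 5 moves (Manhattan distance per leg), which exceeds the 4-move limit.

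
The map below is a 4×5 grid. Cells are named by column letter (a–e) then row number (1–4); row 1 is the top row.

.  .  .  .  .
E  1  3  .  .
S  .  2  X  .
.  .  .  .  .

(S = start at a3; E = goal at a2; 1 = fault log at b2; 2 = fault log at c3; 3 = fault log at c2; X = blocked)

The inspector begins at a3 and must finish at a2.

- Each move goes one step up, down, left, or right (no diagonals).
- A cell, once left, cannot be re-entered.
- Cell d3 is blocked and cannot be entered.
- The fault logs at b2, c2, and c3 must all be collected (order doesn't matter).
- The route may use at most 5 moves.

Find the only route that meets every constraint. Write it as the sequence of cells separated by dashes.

Any route must reach b2, c2, and c3 and still end at a2 within 5 moves, so the order of the required stops is forced.
Route from a3: right 2 to c3, up 1 to c2, left 2 to a2 — 5 moves in all.
Check: all required cells visited; 5 ≤ 5 moves.

a3 - b3 - c3 - c2 - b2 - a2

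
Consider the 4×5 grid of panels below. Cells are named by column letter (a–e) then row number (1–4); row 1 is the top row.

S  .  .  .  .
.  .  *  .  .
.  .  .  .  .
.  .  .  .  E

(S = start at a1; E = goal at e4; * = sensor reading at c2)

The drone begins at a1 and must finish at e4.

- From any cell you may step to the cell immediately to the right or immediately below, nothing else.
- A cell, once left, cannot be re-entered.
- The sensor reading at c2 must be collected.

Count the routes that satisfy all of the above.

18

A right/down-only route from a1 to e4 makes exactly 3 down-moves and 4 right-moves in some order.
With no other constraints that would be C(7,3) = 35 routes.
Split at c2 and multiply the segment counts: a1→c2: 3; c2→e4: 6; product = 18.
That gives 18 routes.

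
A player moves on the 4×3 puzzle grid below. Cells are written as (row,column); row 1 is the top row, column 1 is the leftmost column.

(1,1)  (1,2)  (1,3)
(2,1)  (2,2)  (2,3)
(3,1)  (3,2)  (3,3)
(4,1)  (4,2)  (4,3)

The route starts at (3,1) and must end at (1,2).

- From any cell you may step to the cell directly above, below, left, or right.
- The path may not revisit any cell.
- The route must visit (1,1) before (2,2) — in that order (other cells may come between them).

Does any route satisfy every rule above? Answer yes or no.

Ignoring the required order, 7 revisit-free routes from (3,1) to (1,2) pass through all of (1,1) and (2,2); the waypoint orders that occur are (2,2) → (1,1) (7) — never (1,1) → (2,2).

no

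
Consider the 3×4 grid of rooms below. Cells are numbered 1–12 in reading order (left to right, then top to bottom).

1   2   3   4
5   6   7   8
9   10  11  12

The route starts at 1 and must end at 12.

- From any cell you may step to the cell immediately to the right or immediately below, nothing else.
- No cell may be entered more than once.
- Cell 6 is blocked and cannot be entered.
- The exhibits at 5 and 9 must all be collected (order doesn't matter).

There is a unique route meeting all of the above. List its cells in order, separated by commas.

1, 5, 9, 10, 11, 12

Moves only go right or down, so the column and row indices never decrease.
Route from 1: down 2 to 9, right 3 to 12 — 5 moves in all.
Check: all required cells visited.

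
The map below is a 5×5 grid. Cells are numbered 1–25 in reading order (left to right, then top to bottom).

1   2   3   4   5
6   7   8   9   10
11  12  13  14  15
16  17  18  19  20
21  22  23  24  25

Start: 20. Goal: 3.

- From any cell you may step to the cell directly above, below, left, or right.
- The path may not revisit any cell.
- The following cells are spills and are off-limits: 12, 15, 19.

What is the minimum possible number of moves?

7

The Manhattan distance from 20 to 3 is |4−1| + |5−3| = 5, so at least 5 moves are needed.
That bound ignores the blocked cells. Measuring each leg by the fewest moves that actually steer around them (20→3: 7) raises the lower bound to 7.
A route of 7 moves exists: 20 → 25 → 24 → 23 → 18 → 13 → 8 → 3.
Since 7 matches that lower bound, it is optimal.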